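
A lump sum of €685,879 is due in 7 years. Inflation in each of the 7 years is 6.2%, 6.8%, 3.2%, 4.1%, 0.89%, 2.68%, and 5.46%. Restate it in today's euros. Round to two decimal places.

€515,228.12

Price-level factor over 7 years: 1.062 × 1.068 × 1.032 × 1.041 × 1.0089 × 1.0268 × 1.0546 ≈ 1.3312142113.
Purchasing power today: €685,879 divided by that factor.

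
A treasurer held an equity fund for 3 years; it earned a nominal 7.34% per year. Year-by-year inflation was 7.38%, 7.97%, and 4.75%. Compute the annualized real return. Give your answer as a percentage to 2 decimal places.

Cumulative inflation factor: 1.0738 × 1.0797 × 1.0475 ≈ 1.21445.
Nominal growth factor: 1.23676. Real growth factor = 1.23676 / 1.21445 ≈ 1.01837.
Annualized: 1.01837^(1/3) − 1 ≈ 0.00609.

0.61%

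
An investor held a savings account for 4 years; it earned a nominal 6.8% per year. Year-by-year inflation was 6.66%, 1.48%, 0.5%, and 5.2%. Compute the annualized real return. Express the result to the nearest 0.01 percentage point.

3.26%

Cumulative inflation factor: 1.0666 × 1.0148 × 1.005 × 1.052 ≈ 1.14436.
Nominal growth factor: 1.30102. Real growth factor = 1.30102 / 1.14436 ≈ 1.13690.
Annualized: 1.13690^(1/4) − 1 ≈ 0.03260.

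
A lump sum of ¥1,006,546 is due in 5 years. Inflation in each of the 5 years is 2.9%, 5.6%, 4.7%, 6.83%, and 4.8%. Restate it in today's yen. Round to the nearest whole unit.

¥790,229

Price-level factor over 5 years: 1.029 × 1.056 × 1.047 × 1.0683 × 1.048 ≈ 1.2737391150.
Purchasing power today: ¥1,006,546 divided by that factor.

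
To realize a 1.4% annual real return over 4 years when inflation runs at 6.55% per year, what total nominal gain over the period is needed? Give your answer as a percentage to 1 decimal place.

Required annual nominal rate: (1+1.4%)(1+6.55%) − 1 = 8.0417%.
Cumulative over 4 years: (1 + 0.080417)^4 − 1 ≈ 0.36259.

36.3%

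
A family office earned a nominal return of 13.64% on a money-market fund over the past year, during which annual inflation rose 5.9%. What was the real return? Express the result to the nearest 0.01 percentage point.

Real return via the Fisher equation: (1 + 13.64%)/(1 + 5.9%) − 1 = 1.1364/1.059 − 1 ≈ 0.07309.

7.31%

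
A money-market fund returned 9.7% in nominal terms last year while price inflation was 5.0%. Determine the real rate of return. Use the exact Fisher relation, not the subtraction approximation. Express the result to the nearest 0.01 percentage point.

4.48%

Real return via the Fisher equation: (1 + 9.7%)/(1 + 5.0%) − 1 = 1.097/1.050 − 1 ≈ 0.04476.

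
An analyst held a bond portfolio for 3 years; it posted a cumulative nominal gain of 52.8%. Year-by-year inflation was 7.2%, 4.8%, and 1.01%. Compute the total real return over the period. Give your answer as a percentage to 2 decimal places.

Cumulative inflation factor: 1.072 × 1.048 × 1.0101 ≈ 1.13480.
Nominal growth factor: 1.52800. Real growth factor = 1.52800 / 1.13480 ≈ 1.34649.
Total real return ≈ 34.6489%.

34.65%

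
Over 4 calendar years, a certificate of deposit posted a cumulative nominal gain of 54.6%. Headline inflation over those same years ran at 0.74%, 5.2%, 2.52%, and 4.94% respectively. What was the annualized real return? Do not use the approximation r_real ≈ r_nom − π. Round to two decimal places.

7.91%

Cumulative inflation factor: 1.0074 × 1.052 × 1.0252 × 1.0494 ≈ 1.14016.
Nominal growth factor: 1.54600. Real growth factor = 1.54600 / 1.14016 ≈ 1.35595.
Annualized: 1.35595^(1/4) − 1 ≈ 0.07910.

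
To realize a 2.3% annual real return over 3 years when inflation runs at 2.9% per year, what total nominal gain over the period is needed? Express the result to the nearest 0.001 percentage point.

16.647%

Required annual nominal rate: (1+2.3%)(1+2.9%) − 1 = 5.2667%.
Cumulative over 3 years: (1 + 0.052667)^3 − 1 ≈ 0.16647.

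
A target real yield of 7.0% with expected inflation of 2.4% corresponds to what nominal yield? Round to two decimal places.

By the Fisher equation, 1 + r_nom = (1 + 7.0%)(1 + 2.4%) = 1.070 × 1.024 = 1.09568.
So r_nom = 9.568%.

9.57%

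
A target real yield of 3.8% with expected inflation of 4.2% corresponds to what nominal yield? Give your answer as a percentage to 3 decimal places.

By the Fisher equation, 1 + r_nom = (1 + 3.8%)(1 + 4.2%) = 1.038 × 1.042 = 1.081596.
So r_nom = 8.1596%.

8.160%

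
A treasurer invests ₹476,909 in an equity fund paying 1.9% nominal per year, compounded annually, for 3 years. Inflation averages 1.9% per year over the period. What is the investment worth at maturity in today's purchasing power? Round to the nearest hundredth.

₹476,909.00

Nominal value at maturity: ₹476,909 × (1 + 1.9%)^3 ≈ ₹504,612.58.
Price-level factor over 3 years: (1 + 1.9%)^3 = 1.058089859.
The maturity value deflated by that factor is the answer in today's purchasing power.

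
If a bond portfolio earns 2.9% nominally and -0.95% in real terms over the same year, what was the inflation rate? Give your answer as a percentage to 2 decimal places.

From (1+r_nom) = (1+r_real)(1+π), we get 1+π = (1 + 2.9%)/(1 − 0.95%) = 1.029/0.9905 ≈ 1.03887.
So π ≈ 3.8869%.

3.89%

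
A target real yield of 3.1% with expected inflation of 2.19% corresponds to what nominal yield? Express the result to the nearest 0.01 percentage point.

By the Fisher equation, 1 + r_nom = (1 + 3.1%)(1 + 2.19%) = 1.031 × 1.0219 = 1.0535789.
So r_nom = 5.35789%.

5.36%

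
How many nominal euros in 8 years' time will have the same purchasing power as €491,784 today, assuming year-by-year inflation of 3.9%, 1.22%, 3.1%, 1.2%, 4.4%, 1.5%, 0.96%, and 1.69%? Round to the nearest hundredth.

Cumulative price-level factor: 1.039 × 1.0122 × 1.031 × 1.012 × 1.044 × 1.015 × 1.0096 × 1.0169 ≈ 1.1937549583.
The nominal amount required is €491,784 scaled up by that factor.

€587,069.59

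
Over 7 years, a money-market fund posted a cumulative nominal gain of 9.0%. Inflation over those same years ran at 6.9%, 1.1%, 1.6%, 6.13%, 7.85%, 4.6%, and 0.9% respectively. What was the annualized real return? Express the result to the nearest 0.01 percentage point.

Cumulative inflation factor: 1.069 × 1.011 × 1.016 × 1.0613 × 1.0785 × 1.046 × 1.009 ≈ 1.32649.
Nominal growth factor: 1.09000. Real growth factor = 1.09000 / 1.32649 ≈ 0.82172.
Annualized: 0.82172^(1/7) − 1 ≈ -0.02766.

-2.77%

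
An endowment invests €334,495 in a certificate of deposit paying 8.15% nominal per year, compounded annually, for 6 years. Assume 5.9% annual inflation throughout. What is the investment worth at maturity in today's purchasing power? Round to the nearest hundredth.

€379,466.12

Nominal value at maturity: €334,495 × (1 + 8.15%)^6 ≈ €535,240.26.
Price-level factor over 6 years: (1 + 5.9%)^6 ≈ 1.4105086721.
The maturity value deflated by that factor is the answer in today's purchasing power.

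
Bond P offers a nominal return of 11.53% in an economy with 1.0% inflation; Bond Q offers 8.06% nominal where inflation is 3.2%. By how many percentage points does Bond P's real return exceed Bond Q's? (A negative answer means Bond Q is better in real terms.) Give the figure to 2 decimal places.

Bond P real return: 1.1153/1.010 − 1 = 10.426%.
Bond Q real return: 1.0806/1.032 − 1 = 4.709%.
Difference: 10.426 − 4.709 = 5.717 pp.

5.72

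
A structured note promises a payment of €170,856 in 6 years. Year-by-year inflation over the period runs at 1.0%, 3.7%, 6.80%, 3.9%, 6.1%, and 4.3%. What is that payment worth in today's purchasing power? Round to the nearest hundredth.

€132,844.51

Price-level factor over 6 years: 1.010 × 1.037 × 1.0680 × 1.039 × 1.061 × 1.043 ≈ 1.2861351948.
Purchasing power today: €170,856 divided by that factor.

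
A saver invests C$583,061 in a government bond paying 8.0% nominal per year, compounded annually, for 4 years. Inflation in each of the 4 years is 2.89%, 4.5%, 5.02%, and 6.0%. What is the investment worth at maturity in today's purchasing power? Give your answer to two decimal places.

C$662,737.70

Nominal value at maturity: C$583,061 × (1 + 8.0%)^4 ≈ C$793,248.05.
Price-level factor over 4 years: 1.0289 × 1.045 × 1.0502 × 1.060 ≈ 1.1969260990.
The maturity value deflated by that factor is the answer in today's purchasing power.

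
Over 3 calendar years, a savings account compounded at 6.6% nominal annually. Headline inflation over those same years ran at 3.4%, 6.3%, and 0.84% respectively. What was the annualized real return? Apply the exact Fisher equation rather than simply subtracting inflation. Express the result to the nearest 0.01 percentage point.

Cumulative inflation factor: 1.034 × 1.063 × 1.0084 ≈ 1.10837.
Nominal growth factor: 1.21136. Real growth factor = 1.21136 / 1.10837 ≈ 1.09291.
Annualized: 1.09291^(1/3) − 1 ≈ 0.03006.

3.01%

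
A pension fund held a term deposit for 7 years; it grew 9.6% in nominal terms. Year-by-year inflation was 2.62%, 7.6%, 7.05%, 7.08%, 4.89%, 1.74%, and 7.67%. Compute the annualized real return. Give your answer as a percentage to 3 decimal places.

-3.960%

Cumulative inflation factor: 1.0262 × 1.076 × 1.0705 × 1.0708 × 1.0489 × 1.0174 × 1.0767 ≈ 1.45432.
Nominal growth factor: 1.09600. Real growth factor = 1.09600 / 1.45432 ≈ 0.75362.
Annualized: 0.75362^(1/7) − 1 ≈ -0.03960.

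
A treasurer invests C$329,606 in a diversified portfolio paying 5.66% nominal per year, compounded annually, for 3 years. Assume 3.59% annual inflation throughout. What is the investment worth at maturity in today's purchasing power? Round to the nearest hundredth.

C$349,762.65

Nominal value at maturity: C$329,606 × (1 + 5.66%)^3 ≈ C$388,800.60.
Price-level factor over 3 years: (1 + 3.59%)^3 ≈ 1.1116126983.
Dividing the nominal maturity value by the price-level factor gives the value in today's money.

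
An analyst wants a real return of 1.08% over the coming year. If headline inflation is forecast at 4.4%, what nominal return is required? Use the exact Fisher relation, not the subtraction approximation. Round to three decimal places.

5.528%

By the Fisher equation, 1 + r_nom = (1 + 1.08%)(1 + 4.4%) = 1.0108 × 1.044 = 1.0552752.
So r_nom = 5.52752%.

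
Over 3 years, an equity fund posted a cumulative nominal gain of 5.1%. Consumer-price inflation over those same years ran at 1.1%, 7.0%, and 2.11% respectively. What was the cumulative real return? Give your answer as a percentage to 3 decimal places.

Cumulative inflation factor: 1.011 × 1.070 × 1.0211 ≈ 1.10460.
Nominal growth factor: 1.05100. Real growth factor = 1.05100 / 1.10460 ≈ 0.95148.
Total real return ≈ -4.8520%.

-4.852%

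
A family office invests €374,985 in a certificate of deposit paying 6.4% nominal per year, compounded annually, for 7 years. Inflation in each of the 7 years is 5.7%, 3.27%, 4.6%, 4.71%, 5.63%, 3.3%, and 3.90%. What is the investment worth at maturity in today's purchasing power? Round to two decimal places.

€427,103.50

Nominal value at maturity: €374,985 × (1 + 6.4%)^7 ≈ €578,902.32.
Price-level factor over 7 years: 1.057 × 1.0327 × 1.046 × 1.0471 × 1.0563 × 1.033 × 1.0390 ≈ 1.3554145936.
Dividing the nominal maturity value by the price-level factor gives the value in today's money.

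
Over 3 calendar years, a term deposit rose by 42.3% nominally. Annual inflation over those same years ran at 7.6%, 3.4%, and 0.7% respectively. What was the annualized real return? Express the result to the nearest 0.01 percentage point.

Cumulative inflation factor: 1.076 × 1.034 × 1.007 ≈ 1.12037.
Nominal growth factor: 1.42300. Real growth factor = 1.42300 / 1.12037 ≈ 1.27011.
Annualized: 1.27011^(1/3) − 1 ≈ 0.08296.

8.30%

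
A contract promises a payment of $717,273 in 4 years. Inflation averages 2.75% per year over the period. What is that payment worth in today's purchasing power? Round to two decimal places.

$643,512.76

Price-level factor over 4 years: (1 + 2.75%)^4 ≈ 1.1146212594.
Purchasing power today: $717,273 divided by that factor.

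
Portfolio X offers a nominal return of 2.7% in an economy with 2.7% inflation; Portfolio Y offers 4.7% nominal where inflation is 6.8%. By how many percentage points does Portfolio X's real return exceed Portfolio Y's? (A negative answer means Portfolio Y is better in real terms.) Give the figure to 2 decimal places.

1.97

Portfolio X real return: 1.027/1.027 − 1 = 0.000%.
Portfolio Y real return: 1.047/1.068 − 1 = -1.966%.
Difference: 0.000 − (-1.966) = 1.966 pp.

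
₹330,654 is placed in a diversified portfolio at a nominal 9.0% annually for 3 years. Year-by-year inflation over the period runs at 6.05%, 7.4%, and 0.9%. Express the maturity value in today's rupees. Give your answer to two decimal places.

Nominal value at maturity: ₹330,654 × (1 + 9.0%)^3 ≈ ₹428,206.52.
Price-level factor over 3 years: 1.0605 × 1.074 × 1.009 = 1.149227793.
The maturity value deflated by that factor is the answer in today's purchasing power.

₹372,603.69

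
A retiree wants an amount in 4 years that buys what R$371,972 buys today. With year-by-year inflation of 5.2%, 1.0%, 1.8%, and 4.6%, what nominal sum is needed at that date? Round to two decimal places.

R$420,849.51

Cumulative price-level factor: 1.052 × 1.010 × 1.018 × 1.046 ≈ 1.1314010466.
Multiplying R$371,972 by the price-level factor gives the future nominal sum.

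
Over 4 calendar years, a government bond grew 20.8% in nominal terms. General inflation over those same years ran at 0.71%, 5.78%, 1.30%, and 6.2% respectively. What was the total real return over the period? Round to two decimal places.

5.40%

Cumulative inflation factor: 1.0071 × 1.0578 × 1.0130 × 1.062 ≈ 1.14607.
Nominal growth factor: 1.20800. Real growth factor = 1.20800 / 1.14607 ≈ 1.05404.
Total real return ≈ 5.4039%.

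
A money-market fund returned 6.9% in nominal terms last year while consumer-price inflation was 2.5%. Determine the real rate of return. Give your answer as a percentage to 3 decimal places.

Real return via the Fisher equation: (1 + 6.9%)/(1 + 2.5%) − 1 = 1.069/1.025 − 1 ≈ 0.04293.

4.293%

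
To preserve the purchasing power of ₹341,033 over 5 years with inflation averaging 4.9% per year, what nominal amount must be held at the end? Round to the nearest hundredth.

Cumulative price-level factor: (1+4.9%)^5 ≈ 1.2702155965.
The nominal amount required is ₹341,033 scaled up by that factor.

₹433,185.44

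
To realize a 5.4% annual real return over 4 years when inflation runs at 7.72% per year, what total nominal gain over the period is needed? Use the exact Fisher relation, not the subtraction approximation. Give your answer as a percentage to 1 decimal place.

66.2%

Required annual nominal rate: (1+5.4%)(1+7.72%) − 1 = 13.53688%.
Cumulative over 4 years: (1 + 0.1353688)^4 − 1 ≈ 0.66168.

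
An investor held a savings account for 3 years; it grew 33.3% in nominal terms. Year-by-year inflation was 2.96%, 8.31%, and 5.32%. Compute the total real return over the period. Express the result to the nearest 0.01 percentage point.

Cumulative inflation factor: 1.0296 × 1.0831 × 1.0532 ≈ 1.17449.
Nominal growth factor: 1.33300. Real growth factor = 1.33300 / 1.17449 ≈ 1.13496.
Total real return ≈ 13.4964%.

13.50%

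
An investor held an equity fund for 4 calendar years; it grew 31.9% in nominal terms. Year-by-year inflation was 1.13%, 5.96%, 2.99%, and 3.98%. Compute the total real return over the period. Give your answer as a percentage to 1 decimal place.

14.9%

Cumulative inflation factor: 1.0113 × 1.0596 × 1.0299 × 1.0398 ≈ 1.14754.
Nominal growth factor: 1.31900. Real growth factor = 1.31900 / 1.14754 ≈ 1.14942.
Total real return ≈ 14.9418%.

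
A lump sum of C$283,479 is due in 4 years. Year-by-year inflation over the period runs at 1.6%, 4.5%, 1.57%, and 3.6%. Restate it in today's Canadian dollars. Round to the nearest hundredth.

Price-level factor over 4 years: 1.016 × 1.045 × 1.0157 × 1.036 ≈ 1.1172110081.
Purchasing power today: C$283,479 divided by that factor.

C$253,738.10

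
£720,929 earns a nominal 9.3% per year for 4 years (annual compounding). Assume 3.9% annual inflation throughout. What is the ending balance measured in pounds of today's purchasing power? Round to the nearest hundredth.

Nominal value at maturity: £720,929 × (1 + 9.3%)^4 ≈ £1,028,899.94.
Price-level factor over 4 years: (1 + 3.9%)^4 ≈ 1.1653655894.
The maturity value deflated by that factor is the answer in today's purchasing power.

£882,898.85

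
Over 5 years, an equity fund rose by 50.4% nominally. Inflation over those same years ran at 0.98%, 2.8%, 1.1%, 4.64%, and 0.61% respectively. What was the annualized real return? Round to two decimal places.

6.36%

Cumulative inflation factor: 1.0098 × 1.028 × 1.011 × 1.0464 × 1.0061 ≈ 1.10489.
Nominal growth factor: 1.50400. Real growth factor = 1.50400 / 1.10489 ≈ 1.36122.
Annualized: 1.36122^(1/5) − 1 ≈ 0.06362.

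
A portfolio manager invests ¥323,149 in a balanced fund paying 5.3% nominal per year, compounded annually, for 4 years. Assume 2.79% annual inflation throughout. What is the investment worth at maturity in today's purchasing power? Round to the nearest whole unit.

¥355,888

Nominal value at maturity: ¥323,149 × (1 + 5.3%)^4 ≈ ¥397,298.
Price-level factor over 4 years: (1 + 2.79%)^4 ≈ 1.1163579365.
Dividing the nominal maturity value by the price-level factor gives the value in today's money.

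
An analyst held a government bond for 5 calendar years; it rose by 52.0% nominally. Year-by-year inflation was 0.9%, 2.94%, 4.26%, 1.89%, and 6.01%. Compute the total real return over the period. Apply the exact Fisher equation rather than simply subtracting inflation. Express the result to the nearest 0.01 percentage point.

Cumulative inflation factor: 1.009 × 1.0294 × 1.0426 × 1.0189 × 1.0601 ≈ 1.16969.
Nominal growth factor: 1.52000. Real growth factor = 1.52000 / 1.16969 ≈ 1.29949.
Total real return ≈ 29.9488%.

29.95%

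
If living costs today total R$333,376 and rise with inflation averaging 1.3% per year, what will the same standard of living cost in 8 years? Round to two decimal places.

Cumulative price-level factor: (1+1.3%)^8 ≈ 1.1088570522.
Multiplying R$333,376 by the price-level factor gives the future nominal sum.

R$369,666.33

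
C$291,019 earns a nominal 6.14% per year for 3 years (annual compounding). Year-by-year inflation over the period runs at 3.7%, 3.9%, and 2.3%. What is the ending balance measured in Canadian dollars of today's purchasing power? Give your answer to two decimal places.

Nominal value at maturity: C$291,019 × (1 + 6.14%)^3 ≈ C$347,983.45.
Price-level factor over 3 years: 1.037 × 1.039 × 1.023 = 1.102224189.
The maturity value deflated by that factor is the answer in today's purchasing power.

C$315,710.23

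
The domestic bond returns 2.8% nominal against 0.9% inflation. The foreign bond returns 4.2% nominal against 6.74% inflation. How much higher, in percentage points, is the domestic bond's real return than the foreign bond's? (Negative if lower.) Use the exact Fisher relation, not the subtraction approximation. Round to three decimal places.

The domestic bond real return: 1.028/1.009 − 1 = 1.8831%.
The foreign bond real return: 1.042/1.0674 − 1 = -2.3796%.
Difference: 1.8831 − (-2.3796) = 4.2627 pp.

4.263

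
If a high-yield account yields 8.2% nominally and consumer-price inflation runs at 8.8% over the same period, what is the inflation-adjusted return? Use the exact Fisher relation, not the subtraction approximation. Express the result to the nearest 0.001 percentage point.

Real return via the Fisher equation: (1 + 8.2%)/(1 + 8.8%) − 1 = 1.082/1.088 − 1 ≈ -0.00551.

-0.551%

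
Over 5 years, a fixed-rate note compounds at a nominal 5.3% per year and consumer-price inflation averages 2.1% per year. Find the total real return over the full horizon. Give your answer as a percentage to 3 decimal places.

The annual real rate is (1+5.3%)/(1+2.1%) − 1 = 3.1342%.
Compounded over 5 years: (1 + 0.031342)^5 − 1 ≈ 0.16684.

16.684%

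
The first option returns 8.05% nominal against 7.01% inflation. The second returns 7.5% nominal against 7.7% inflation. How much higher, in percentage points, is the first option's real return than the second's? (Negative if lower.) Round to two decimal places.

1.16

The first option real return: 1.0805/1.0701 − 1 = 0.972%.
The second real return: 1.075/1.077 − 1 = -0.186%.
Difference: 0.972 − (-0.186) = 1.158 pp.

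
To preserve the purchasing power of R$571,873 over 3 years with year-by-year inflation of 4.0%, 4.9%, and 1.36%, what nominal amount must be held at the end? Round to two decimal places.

Cumulative price-level factor: 1.040 × 1.049 × 1.0136 = 1.105797056.
Multiplying R$571,873 by the price-level factor gives the future nominal sum.

R$632,375.48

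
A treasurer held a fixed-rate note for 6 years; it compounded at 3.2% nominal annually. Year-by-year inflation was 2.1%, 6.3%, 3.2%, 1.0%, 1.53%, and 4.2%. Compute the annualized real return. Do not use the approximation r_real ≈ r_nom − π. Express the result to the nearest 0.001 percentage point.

Cumulative inflation factor: 1.021 × 1.063 × 1.032 × 1.010 × 1.0153 × 1.042 ≈ 1.19680.
Nominal growth factor: 1.20803. Real growth factor = 1.20803 / 1.19680 ≈ 1.00938.
Annualized: 1.00938^(1/6) − 1 ≈ 0.00156.

0.156%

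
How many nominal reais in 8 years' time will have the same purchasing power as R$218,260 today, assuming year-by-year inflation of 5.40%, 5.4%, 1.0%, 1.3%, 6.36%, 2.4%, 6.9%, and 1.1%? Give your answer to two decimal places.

R$292,007.05

Cumulative price-level factor: 1.0540 × 1.054 × 1.010 × 1.013 × 1.0636 × 1.024 × 1.069 × 1.011 ≈ 1.3378862397.
The nominal amount required is R$218,260 scaled up by that factor.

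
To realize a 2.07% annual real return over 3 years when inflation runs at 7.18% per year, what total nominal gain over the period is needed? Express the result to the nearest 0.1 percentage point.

Required annual nominal rate: (1+2.07%)(1+7.18%) − 1 = 9.398626%.
Cumulative over 3 years: (1 + 0.09398626)^3 − 1 ≈ 0.30929.

30.9%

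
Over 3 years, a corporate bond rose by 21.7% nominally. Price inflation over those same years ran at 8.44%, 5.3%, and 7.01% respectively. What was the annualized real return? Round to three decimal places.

Cumulative inflation factor: 1.0844 × 1.053 × 1.0701 ≈ 1.22192.
Nominal growth factor: 1.21700. Real growth factor = 1.21700 / 1.22192 ≈ 0.99597.
Annualized: 0.99597^(1/3) − 1 ≈ -0.00134.

-0.134%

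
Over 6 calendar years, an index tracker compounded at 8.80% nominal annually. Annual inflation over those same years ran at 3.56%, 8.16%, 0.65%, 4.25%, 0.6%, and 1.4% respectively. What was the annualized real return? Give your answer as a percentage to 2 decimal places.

5.56%

Cumulative inflation factor: 1.0356 × 1.0816 × 1.0065 × 1.0425 × 1.006 × 1.014 ≈ 1.19890.
Nominal growth factor: 1.65872. Real growth factor = 1.65872 / 1.19890 ≈ 1.38353.
Annualized: 1.38353^(1/6) − 1 ≈ 0.05560.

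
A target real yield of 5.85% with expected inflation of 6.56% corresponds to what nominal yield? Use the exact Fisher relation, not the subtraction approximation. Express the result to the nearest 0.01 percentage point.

By the Fisher equation, 1 + r_nom = (1 + 5.85%)(1 + 6.56%) = 1.0585 × 1.0656 = 1.1279376.
So r_nom = 12.79376%.

12.79%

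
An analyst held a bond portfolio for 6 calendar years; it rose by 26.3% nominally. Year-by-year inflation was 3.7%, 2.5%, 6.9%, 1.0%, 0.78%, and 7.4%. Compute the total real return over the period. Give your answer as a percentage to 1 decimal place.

Cumulative inflation factor: 1.037 × 1.025 × 1.069 × 1.010 × 1.0078 × 1.074 ≈ 1.24217.
Nominal growth factor: 1.26300. Real growth factor = 1.26300 / 1.24217 ≈ 1.01677.
Total real return ≈ 1.6771%.

1.7%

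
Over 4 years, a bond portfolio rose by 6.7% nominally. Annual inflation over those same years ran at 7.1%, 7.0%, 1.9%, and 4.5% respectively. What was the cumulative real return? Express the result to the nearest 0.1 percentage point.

Cumulative inflation factor: 1.071 × 1.070 × 1.019 × 1.045 ≈ 1.22029.
Nominal growth factor: 1.06700. Real growth factor = 1.06700 / 1.22029 ≈ 0.87438.
Total real return ≈ -12.5619%.

-12.6%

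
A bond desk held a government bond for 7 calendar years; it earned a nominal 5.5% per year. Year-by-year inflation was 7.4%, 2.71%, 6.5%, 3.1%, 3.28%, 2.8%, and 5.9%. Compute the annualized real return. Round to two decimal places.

0.95%

Cumulative inflation factor: 1.074 × 1.0271 × 1.065 × 1.031 × 1.0328 × 1.028 × 1.059 ≈ 1.36185.
Nominal growth factor: 1.45468. Real growth factor = 1.45468 / 1.36185 ≈ 1.06816.
Annualized: 1.06816^(1/7) − 1 ≈ 0.00946.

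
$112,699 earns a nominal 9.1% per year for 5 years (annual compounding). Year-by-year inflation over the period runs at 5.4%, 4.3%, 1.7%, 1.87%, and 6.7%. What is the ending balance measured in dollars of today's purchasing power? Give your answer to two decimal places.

$143,346.54

Nominal value at maturity: $112,699 × (1 + 9.1%)^5 ≈ $174,198.26.
Price-level factor over 5 years: 1.054 × 1.043 × 1.017 × 1.0187 × 1.067 ≈ 1.2152247269.
The maturity value deflated by that factor is the answer in today's purchasing power.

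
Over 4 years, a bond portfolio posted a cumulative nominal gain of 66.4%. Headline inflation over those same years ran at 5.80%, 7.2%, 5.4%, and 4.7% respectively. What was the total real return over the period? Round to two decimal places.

32.95%

Cumulative inflation factor: 1.0580 × 1.072 × 1.054 × 1.047 ≈ 1.25161.
Nominal growth factor: 1.66400. Real growth factor = 1.66400 / 1.25161 ≈ 1.32949.
Total real return ≈ 32.9492%.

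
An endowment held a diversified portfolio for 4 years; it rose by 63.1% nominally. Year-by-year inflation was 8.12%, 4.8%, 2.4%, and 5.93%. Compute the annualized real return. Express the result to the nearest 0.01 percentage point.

7.33%

Cumulative inflation factor: 1.0812 × 1.048 × 1.024 × 1.0593 ≈ 1.22910.
Nominal growth factor: 1.63100. Real growth factor = 1.63100 / 1.22910 ≈ 1.32699.
Annualized: 1.32699^(1/4) − 1 ≈ 0.07329.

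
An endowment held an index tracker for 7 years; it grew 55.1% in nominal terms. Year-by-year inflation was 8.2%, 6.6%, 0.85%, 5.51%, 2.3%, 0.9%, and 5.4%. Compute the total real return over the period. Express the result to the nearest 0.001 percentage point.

16.158%

Cumulative inflation factor: 1.082 × 1.066 × 1.0085 × 1.0551 × 1.023 × 1.009 × 1.054 ≈ 1.33525.
Nominal growth factor: 1.55100. Real growth factor = 1.55100 / 1.33525 ≈ 1.16158.
Total real return ≈ 16.1583%.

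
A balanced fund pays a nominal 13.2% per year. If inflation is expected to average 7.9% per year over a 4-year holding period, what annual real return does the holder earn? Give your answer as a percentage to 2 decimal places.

4.91%

With constant rates the annual real return is the same each year: (1+13.2%)/(1+7.9%) − 1 = 0.04912.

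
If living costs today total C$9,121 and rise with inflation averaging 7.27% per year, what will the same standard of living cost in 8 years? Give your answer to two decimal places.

C$15,990.75

Cumulative price-level factor: (1+7.27%)^8 ≈ 1.7531789396.
Multiplying C$9,121 by the price-level factor gives the future nominal sum.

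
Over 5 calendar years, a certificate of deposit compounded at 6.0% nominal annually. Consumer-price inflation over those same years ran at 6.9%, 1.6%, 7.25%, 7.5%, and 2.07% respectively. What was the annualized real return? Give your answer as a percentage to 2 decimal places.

0.92%

Cumulative inflation factor: 1.069 × 1.016 × 1.0725 × 1.075 × 1.0207 ≈ 1.27813.
Nominal growth factor: 1.33823. Real growth factor = 1.33823 / 1.27813 ≈ 1.04702.
Annualized: 1.04702^(1/5) − 1 ≈ 0.00923.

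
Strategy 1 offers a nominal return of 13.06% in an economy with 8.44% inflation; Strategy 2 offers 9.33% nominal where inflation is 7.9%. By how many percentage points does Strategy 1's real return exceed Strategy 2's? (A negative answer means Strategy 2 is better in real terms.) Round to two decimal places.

Strategy 1 real return: 1.1306/1.0844 − 1 = 4.260%.
Strategy 2 real return: 1.0933/1.079 − 1 = 1.325%.
Difference: 4.260 − 1.325 = 2.935 pp.

2.94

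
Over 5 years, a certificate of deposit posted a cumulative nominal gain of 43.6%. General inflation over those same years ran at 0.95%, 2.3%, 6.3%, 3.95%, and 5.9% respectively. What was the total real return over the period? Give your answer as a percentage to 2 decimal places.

18.83%

Cumulative inflation factor: 1.0095 × 1.023 × 1.063 × 1.0395 × 1.059 ≈ 1.20847.
Nominal growth factor: 1.43600. Real growth factor = 1.43600 / 1.20847 ≈ 1.18828.
Total real return ≈ 18.8280%.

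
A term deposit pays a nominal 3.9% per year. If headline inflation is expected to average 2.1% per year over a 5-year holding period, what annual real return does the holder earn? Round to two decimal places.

With constant rates the annual real return is the same each year: (1+3.9%)/(1+2.1%) − 1 = 0.01763.

1.76%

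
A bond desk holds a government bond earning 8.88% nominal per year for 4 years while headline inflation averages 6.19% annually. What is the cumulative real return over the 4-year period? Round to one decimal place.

The annual real rate is (1+8.88%)/(1+6.19%) − 1 = 2.5332%.
Compounded over 4 years: (1 + 0.025332)^4 − 1 ≈ 0.10524.

10.5%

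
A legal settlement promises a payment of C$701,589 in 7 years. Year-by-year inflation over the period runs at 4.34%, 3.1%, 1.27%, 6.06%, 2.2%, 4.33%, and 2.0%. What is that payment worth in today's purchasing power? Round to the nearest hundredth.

C$558,316.63

Price-level factor over 7 years: 1.0434 × 1.031 × 1.0127 × 1.0606 × 1.022 × 1.0433 × 1.020 ≈ 1.2566149012.
Purchasing power today: C$701,589 divided by that factor.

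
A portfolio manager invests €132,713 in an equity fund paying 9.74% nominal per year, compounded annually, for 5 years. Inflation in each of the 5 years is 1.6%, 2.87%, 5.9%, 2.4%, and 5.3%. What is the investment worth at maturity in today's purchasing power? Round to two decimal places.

€176,982.98

Nominal value at maturity: €132,713 × (1 + 9.74%)^5 ≈ €211,221.56.
Price-level factor over 5 years: 1.016 × 1.0287 × 1.059 × 1.024 × 1.053 ≈ 1.1934568891.
Dividing the nominal maturity value by the price-level factor gives the value in today's money.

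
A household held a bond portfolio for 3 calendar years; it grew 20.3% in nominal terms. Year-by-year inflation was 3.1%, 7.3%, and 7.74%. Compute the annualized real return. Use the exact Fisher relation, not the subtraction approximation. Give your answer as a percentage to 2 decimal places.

Cumulative inflation factor: 1.031 × 1.073 × 1.0774 ≈ 1.19189.
Nominal growth factor: 1.20300. Real growth factor = 1.20300 / 1.19189 ≈ 1.00932.
Annualized: 1.00932^(1/3) − 1 ≈ 0.00310.

0.31%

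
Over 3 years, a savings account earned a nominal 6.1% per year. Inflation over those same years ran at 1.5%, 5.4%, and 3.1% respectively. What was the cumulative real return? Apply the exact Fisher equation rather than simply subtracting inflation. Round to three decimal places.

8.288%

Cumulative inflation factor: 1.015 × 1.054 × 1.031 ≈ 1.10297.
Nominal growth factor: 1.19439. Real growth factor = 1.19439 / 1.10297 ≈ 1.08288.
Total real return ≈ 8.2881%.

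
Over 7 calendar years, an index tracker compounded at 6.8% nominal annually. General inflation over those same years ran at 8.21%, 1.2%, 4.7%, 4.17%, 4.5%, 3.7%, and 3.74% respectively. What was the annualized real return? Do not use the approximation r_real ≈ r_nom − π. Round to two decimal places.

Cumulative inflation factor: 1.0821 × 1.012 × 1.047 × 1.0417 × 1.045 × 1.037 × 1.0374 ≈ 1.34270.
Nominal growth factor: 1.58489. Real growth factor = 1.58489 / 1.34270 ≈ 1.18038.
Annualized: 1.18038^(1/7) − 1 ≈ 0.02397.

2.40%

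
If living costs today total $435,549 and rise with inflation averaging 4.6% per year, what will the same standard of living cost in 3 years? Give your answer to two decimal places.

$498,462.02

Cumulative price-level factor: (1+4.6%)^3 = 1.144445336.
The nominal amount required is $435,549 scaled up by that factor.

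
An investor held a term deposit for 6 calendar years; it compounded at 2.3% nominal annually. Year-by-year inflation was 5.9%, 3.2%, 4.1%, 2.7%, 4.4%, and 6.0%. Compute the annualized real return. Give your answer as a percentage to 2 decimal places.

-1.99%

Cumulative inflation factor: 1.059 × 1.032 × 1.041 × 1.027 × 1.044 × 1.060 ≈ 1.29301.
Nominal growth factor: 1.14618. Real growth factor = 1.14618 / 1.29301 ≈ 0.88644.
Annualized: 0.88644^(1/6) − 1 ≈ -0.01989.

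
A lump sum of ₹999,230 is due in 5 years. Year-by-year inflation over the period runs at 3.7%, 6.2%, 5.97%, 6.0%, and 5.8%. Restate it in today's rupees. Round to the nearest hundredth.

₹763,462.52

Price-level factor over 5 years: 1.037 × 1.062 × 1.0597 × 1.060 × 1.058 ≈ 1.3088134231.
Purchasing power today: ₹999,230 divided by that factor.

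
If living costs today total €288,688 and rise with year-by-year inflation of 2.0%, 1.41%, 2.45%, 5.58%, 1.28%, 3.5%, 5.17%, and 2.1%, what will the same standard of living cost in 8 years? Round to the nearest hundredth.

€363,567.43

Cumulative price-level factor: 1.020 × 1.0141 × 1.0245 × 1.0558 × 1.0128 × 1.035 × 1.0517 × 1.021 ≈ 1.2593783798.
Multiplying €288,688 by the price-level factor gives the future nominal sum.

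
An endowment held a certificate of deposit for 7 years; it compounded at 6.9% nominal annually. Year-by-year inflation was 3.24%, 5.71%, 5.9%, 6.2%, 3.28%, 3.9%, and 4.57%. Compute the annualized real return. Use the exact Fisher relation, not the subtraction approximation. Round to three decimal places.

2.122%

Cumulative inflation factor: 1.0324 × 1.0571 × 1.059 × 1.062 × 1.0328 × 1.039 × 1.0457 ≈ 1.37728.
Nominal growth factor: 1.59531. Real growth factor = 1.59531 / 1.37728 ≈ 1.15830.
Annualized: 1.15830^(1/7) − 1 ≈ 0.02122.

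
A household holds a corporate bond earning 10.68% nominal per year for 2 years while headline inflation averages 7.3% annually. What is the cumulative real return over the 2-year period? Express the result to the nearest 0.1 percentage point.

6.4%

The annual real rate is (1+10.68%)/(1+7.3%) − 1 = 3.1500%.
Compounded over 2 years: (1 + 0.031500)^2 − 1 ≈ 0.06399.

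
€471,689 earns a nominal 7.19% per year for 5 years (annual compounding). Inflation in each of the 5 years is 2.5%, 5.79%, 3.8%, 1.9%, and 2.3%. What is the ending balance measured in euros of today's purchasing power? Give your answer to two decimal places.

€568,867.93

Nominal value at maturity: €471,689 × (1 + 7.19%)^5 ≈ €667,462.86.
Price-level factor over 5 years: 1.025 × 1.0579 × 1.038 × 1.019 × 1.023 ≈ 1.1733177851.
The maturity value deflated by that factor is the answer in today's purchasing power.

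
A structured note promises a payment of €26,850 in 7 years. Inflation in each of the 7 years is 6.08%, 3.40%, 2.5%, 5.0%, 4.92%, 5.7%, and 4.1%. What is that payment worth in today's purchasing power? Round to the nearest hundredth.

Price-level factor over 7 years: 1.0608 × 1.0340 × 1.025 × 1.050 × 1.0492 × 1.057 × 1.041 ≈ 1.3628598991.
Purchasing power today: €26,850 divided by that factor.

€19,701.22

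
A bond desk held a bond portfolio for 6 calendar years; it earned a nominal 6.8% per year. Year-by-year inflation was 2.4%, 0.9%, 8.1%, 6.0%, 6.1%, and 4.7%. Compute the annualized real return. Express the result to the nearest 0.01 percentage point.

2.03%

Cumulative inflation factor: 1.024 × 1.009 × 1.081 × 1.060 × 1.061 × 1.047 ≈ 1.31518.
Nominal growth factor: 1.48398. Real growth factor = 1.48398 / 1.31518 ≈ 1.12835.
Annualized: 1.12835^(1/6) − 1 ≈ 0.02033.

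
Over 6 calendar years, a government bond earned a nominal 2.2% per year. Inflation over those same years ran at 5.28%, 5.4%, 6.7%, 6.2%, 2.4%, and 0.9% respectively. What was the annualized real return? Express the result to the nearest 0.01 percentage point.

Cumulative inflation factor: 1.0528 × 1.054 × 1.067 × 1.062 × 1.024 × 1.009 ≈ 1.29917.
Nominal growth factor: 1.13948. Real growth factor = 1.13948 / 1.29917 ≈ 0.87708.
Annualized: 0.87708^(1/6) − 1 ≈ -0.02162.

-2.16%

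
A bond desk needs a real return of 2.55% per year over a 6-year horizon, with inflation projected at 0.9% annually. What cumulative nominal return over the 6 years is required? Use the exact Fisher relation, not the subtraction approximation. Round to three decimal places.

22.733%

Required annual nominal rate: (1+2.55%)(1+0.9%) − 1 = 3.47295%.
Cumulative over 6 years: (1 + 0.0347295)^6 − 1 ≈ 0.22733.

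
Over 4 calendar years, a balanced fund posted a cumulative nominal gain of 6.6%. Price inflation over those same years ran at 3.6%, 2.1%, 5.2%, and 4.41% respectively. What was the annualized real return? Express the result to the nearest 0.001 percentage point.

Cumulative inflation factor: 1.036 × 1.021 × 1.052 × 1.0441 ≈ 1.16183.
Nominal growth factor: 1.06600. Real growth factor = 1.06600 / 1.16183 ≈ 0.91752.
Annualized: 0.91752^(1/4) − 1 ≈ -0.02129.

-2.129%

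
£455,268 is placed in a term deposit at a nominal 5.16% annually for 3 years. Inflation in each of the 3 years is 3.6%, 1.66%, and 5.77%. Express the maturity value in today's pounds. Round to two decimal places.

£475,276.67

Nominal value at maturity: £455,268 × (1 + 5.16%)^3 ≈ £529,442.57.
Price-level factor over 3 years: 1.036 × 1.0166 × 1.0577 ≈ 1.1139671015.
Dividing the nominal maturity value by the price-level factor gives the value in today's money.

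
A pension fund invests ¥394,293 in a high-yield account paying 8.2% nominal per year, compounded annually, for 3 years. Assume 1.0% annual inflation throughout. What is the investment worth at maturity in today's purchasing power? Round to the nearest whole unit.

Nominal value at maturity: ¥394,293 × (1 + 8.2%)^3 ≈ ¥499,460.
Price-level factor over 3 years: (1 + 1.0%)^3 = 1.030301.
Dividing the nominal maturity value by the price-level factor gives the value in today's money.

¥484,771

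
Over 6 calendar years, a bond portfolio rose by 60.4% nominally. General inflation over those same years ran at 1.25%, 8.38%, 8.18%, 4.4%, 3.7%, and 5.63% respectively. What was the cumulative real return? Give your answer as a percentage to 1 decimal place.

18.2%

Cumulative inflation factor: 1.0125 × 1.0838 × 1.0818 × 1.044 × 1.037 × 1.0563 ≈ 1.35756.
Nominal growth factor: 1.60400. Real growth factor = 1.60400 / 1.35756 ≈ 1.18154.
Total real return ≈ 18.1535%.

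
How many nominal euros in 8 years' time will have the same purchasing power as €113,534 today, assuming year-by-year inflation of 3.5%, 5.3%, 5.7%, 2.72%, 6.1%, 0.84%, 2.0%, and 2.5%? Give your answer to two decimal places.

€150,278.52

Cumulative price-level factor: 1.035 × 1.053 × 1.057 × 1.0272 × 1.061 × 1.0084 × 1.020 × 1.025 ≈ 1.3236433347.
The nominal amount required is €113,534 scaled up by that factor.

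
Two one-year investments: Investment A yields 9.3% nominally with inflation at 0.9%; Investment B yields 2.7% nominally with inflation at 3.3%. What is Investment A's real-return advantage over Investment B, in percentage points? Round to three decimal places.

8.906

Investment A real return: 1.093/1.009 − 1 = 8.3251%.
Investment B real return: 1.027/1.033 − 1 = -0.5808%.
Difference: 8.3251 − (-0.5808) = 8.9059 pp.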